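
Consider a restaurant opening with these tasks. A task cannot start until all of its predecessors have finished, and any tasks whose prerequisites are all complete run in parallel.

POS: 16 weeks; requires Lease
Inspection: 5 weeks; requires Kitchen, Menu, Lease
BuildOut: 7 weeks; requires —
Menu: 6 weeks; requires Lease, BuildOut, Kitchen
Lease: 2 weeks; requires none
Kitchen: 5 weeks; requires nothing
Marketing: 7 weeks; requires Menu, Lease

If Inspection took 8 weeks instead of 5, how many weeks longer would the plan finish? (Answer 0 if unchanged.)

1

The binding path is BuildOut→Menu→Marketing = 7+6+7 = 20; finish at 20 weeks.
The longest path through Inspection is only 18 weeks, so Inspection has float 2.
The binding chain switches to BuildOut→Menu→Inspection = 7+6+8 = 21; finish 21 weeks.
Change in finish: 21 − 20 = +1 weeks.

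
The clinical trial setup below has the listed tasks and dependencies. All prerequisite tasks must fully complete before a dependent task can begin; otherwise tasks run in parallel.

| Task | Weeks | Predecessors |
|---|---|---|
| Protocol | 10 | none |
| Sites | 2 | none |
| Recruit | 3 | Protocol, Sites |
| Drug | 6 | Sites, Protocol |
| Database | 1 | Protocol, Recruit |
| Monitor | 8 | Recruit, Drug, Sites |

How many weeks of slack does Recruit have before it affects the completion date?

The longest chain is Protocol→Drug→Monitor = 10+6+8 = 24; overall finish 24 weeks.
The longest chain containing Recruit totals 21 weeks.
Slack of Recruit = 13 − 10 = 3 weeks.

3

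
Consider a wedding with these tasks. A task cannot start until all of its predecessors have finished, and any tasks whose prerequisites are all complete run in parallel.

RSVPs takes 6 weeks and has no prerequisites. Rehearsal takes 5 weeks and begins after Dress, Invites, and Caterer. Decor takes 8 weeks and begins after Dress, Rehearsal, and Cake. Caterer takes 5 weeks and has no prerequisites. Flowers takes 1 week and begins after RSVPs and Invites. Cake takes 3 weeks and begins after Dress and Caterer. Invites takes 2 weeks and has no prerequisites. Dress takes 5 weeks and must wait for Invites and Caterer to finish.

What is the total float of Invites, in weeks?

Caterer→Dress→Rehearsal→Decor = 5+5+5+8 = 23 sets the makespan at 23 weeks.
The longest chain containing Invites totals 20 weeks.
Slack of Invites = 3 − 0 = 3 weeks.

3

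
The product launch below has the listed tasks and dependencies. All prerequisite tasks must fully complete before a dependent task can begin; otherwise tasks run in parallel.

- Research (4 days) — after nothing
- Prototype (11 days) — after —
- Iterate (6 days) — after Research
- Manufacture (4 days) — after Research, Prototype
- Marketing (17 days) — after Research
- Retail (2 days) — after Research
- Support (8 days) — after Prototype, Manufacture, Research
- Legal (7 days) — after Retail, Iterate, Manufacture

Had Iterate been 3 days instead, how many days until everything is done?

Critical path before the change: Prototype→Manufacture→Support = 11+4+8 = 23 giving 23 days.
Iterate has 6 days of float (longest path through it is 17).
The critical path is still Prototype→Manufacture→Support; finish is now 23 days.

23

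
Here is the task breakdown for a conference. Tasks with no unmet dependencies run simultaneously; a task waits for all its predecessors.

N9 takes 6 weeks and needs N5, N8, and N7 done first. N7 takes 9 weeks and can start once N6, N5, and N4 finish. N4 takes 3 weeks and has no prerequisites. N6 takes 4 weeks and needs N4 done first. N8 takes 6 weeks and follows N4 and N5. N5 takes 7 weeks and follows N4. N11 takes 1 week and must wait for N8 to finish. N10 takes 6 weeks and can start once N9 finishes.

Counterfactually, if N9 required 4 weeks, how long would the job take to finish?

Actual critical path: N4→N5→N7→N9→N10 = 3+7+9+6+6 = 31 ⇒ 31 weeks.
N9 is on the critical path; changing it to 4 makes that path 29 weeks.
That remains the longest chain; total 29 weeks.

29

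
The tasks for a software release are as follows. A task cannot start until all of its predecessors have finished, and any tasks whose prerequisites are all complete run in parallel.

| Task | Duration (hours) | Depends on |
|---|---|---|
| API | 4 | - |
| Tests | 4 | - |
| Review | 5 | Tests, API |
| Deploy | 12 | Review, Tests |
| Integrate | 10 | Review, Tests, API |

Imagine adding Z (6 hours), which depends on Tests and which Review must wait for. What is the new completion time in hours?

27

Originally the project takes 21 hours.
With Z inserted, Review now waits for max(Tests, API, Z).
New critical path: Tests→Z→Review→Deploy = 4+6+5+12 = 27 ⇒ 27 hours.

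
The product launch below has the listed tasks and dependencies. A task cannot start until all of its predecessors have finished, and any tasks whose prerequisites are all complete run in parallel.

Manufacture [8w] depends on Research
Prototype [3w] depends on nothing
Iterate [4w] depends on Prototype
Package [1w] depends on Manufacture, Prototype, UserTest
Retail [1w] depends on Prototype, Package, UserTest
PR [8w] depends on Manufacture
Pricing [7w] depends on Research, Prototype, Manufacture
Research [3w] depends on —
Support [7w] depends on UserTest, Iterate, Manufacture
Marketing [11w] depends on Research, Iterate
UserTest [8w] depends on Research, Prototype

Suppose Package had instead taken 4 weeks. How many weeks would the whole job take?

19

As given, the longest chain is Research→Manufacture→PR = 3+8+8 = 19, so the finish is 19 weeks.
Package is off the critical path — its longest chain is 13 weeks, giving 6 of slack.
No other chain overtakes it, so the finish is 19 weeks.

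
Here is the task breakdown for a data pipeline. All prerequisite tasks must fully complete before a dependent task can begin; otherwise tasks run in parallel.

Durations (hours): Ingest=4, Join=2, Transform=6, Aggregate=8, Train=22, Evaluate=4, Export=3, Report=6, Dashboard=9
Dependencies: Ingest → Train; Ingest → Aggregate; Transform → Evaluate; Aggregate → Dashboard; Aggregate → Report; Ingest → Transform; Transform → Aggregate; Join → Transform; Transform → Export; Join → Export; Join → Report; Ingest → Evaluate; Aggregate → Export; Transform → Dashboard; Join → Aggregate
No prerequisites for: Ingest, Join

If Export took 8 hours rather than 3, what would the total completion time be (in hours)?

As given, the longest chain is Ingest→Transform→Aggregate→Dashboard = 4+6+8+9 = 27, so the finish is 27 hours.
Export has 6 hours of float (longest path through it is 21).
No other chain overtakes it, so the finish is 27 hours.

27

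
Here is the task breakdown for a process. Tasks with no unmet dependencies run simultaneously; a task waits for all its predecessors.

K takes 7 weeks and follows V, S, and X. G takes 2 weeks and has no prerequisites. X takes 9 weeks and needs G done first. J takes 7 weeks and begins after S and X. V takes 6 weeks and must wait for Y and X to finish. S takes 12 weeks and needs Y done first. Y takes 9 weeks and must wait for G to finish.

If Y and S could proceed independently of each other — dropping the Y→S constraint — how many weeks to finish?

Original critical path: G→Y→S→J = 2+9+12+7 = 30 ⇒ 30 weeks.
Without Y→S, S's earliest start moves from 11 to 0.
The longest chain is now G→Y→V→K = 2+9+6+7 = 24, so the project takes 24 weeks.

24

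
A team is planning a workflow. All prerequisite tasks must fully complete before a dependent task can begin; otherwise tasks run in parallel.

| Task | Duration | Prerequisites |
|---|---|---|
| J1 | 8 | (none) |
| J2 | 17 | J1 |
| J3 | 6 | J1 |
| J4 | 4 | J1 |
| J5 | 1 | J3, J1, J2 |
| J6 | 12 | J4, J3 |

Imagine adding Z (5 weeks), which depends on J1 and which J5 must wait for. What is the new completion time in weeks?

Originally the schedule takes 26 weeks.
With Z inserted, J5 now waits for max(J3, J1, J2, Z).
New critical path: J1→J2→J5 = 8+17+1 = 26 ⇒ 26 weeks.

26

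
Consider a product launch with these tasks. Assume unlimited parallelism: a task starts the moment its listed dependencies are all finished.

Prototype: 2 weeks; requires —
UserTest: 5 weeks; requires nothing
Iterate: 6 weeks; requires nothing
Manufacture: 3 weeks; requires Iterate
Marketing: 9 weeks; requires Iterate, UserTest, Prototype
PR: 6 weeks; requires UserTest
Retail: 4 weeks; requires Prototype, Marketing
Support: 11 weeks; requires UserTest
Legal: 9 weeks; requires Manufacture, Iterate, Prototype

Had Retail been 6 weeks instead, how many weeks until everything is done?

21

Actual critical path: Iterate→Marketing→Retail = 6+9+4 = 19 ⇒ 19 weeks.
Retail is on the critical path; changing it to 6 makes that path 21 weeks.
That remains the longest chain; total 21 weeks.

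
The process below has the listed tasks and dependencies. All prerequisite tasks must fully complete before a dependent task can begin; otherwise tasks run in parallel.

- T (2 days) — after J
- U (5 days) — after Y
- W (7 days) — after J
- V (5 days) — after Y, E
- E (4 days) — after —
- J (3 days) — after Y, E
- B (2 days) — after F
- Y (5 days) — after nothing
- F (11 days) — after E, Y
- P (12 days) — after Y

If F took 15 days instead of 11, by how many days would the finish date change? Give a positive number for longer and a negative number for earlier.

4

As given, the longest chain is Y→F→B = 5+11+2 = 18, so the finish is 18 days.
F lies on that path, so at 15 days the path becomes 22 days.
That remains the longest chain; total 22 days.
Change in finish: 22 − 18 = +4 days.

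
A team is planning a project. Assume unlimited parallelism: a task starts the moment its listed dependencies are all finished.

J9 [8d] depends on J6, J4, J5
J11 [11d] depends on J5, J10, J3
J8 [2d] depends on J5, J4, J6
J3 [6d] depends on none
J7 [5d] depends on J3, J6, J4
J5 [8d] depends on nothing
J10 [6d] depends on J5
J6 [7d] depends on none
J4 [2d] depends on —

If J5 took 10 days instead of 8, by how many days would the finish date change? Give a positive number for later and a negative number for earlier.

Baseline: J5→J10→J11 = 8+6+11 = 25 → 25 days.
J5 is on the critical path; changing it to 10 makes that path 27 days.
That remains the longest chain; total 27 days.
Change in finish: 27 − 25 = +2 days.

2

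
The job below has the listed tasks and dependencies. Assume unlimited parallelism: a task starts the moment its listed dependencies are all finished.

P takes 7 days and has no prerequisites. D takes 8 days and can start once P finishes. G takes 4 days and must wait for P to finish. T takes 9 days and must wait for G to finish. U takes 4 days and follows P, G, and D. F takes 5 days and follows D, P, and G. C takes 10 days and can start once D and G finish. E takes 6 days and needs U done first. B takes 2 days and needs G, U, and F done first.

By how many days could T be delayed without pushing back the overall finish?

5

P→D→U→E = 7+8+4+6 = 25 sets the makespan at 25 days.
T finishes as early as 20 and must finish by 25.
So T can slip 25 − 20 = 5 days.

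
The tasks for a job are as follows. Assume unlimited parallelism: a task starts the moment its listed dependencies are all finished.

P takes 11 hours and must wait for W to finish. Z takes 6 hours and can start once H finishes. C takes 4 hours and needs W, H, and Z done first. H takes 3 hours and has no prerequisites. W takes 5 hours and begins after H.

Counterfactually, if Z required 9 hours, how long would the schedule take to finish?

The binding path is H→W→P = 3+5+11 = 19; finish at 19 hours.
Z is off the critical path — its longest chain is 13 hours, giving 6 of slack.
The critical path is still H→W→P; finish is now 19 hours.

19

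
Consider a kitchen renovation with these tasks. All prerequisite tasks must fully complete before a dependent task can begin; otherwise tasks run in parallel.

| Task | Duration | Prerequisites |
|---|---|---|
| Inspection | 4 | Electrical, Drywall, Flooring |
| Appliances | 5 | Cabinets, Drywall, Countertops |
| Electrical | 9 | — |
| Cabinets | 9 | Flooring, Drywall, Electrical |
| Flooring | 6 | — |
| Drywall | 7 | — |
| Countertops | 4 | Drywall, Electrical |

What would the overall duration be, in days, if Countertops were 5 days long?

23

The binding path is Electrical→Cabinets→Appliances = 9+9+5 = 23; finish at 23 days.
Countertops is off the critical path — its longest chain is 18 days, giving 5 of slack.
No other chain overtakes it, so the finish is 23 days.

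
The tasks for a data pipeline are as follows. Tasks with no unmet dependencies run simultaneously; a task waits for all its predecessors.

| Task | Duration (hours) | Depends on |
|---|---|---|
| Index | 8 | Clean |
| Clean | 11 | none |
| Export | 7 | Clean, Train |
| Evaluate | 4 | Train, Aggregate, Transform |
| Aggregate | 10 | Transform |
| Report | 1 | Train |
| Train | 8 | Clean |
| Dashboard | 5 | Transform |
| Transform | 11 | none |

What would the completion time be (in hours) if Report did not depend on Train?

Before: longest chain Clean→Train→Export = 11+8+7 = 26, finish 26.
Without Train→Report, Report's earliest start moves from 19 to 0.
New critical path: Clean→Train→Export = 11+8+7 = 26 ⇒ 26 hours.

26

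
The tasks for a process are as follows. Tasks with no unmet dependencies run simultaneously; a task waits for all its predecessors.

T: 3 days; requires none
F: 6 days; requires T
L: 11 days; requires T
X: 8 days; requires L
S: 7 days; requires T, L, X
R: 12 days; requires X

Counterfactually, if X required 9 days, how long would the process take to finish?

As given, the longest chain is T→L→X→R = 3+11+8+12 = 34, so the finish is 34 days.
X lies on that path, so at 9 days the path becomes 35 days.
No other chain overtakes it, so the finish is 35 days.

35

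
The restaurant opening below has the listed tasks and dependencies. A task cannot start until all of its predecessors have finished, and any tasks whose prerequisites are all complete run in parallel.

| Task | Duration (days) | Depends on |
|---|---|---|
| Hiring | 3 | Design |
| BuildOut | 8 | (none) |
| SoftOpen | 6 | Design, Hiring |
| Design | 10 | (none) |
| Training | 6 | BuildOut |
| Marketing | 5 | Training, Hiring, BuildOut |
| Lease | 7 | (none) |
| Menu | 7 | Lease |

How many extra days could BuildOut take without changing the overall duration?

0

Critical path: Design→Hiring→SoftOpen = 10+3+6 = 19, so the finish is 19 days.
The longest chain containing BuildOut totals 19 days.
Slack of BuildOut = 0 − 0 = 0 days.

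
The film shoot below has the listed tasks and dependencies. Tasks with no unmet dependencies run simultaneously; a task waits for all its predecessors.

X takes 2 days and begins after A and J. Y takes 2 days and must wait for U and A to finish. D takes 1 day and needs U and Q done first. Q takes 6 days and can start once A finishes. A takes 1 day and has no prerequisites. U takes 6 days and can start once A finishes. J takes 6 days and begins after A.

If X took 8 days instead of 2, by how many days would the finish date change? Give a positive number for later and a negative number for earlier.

The binding path is A→J→X = 1+6+2 = 9; finish at 9 days.
X is on the critical path; changing it to 8 makes that path 15 days.
The critical path is still A→J→X; finish is now 15 days.
Change in finish: 15 − 9 = +6 days.

6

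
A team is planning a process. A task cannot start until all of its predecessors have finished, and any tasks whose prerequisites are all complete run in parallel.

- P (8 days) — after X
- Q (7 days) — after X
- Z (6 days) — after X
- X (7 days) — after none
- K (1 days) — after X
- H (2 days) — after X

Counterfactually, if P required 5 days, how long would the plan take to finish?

Baseline: X→P = 7+8 = 15 → 15 days.
P lies on that path, so at 5 days the path becomes 12 days.
Now X→Q = 7+7 = 14 is longest, so the finish becomes 14 days.

14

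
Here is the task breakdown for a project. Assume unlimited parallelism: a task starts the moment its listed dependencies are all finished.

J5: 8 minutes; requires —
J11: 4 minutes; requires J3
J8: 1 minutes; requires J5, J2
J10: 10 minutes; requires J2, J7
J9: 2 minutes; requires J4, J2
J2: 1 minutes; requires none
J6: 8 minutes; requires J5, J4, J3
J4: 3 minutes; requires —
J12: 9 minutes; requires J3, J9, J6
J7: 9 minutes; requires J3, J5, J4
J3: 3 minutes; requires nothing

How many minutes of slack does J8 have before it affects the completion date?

Critical path: J5→J7→J10 = 8+9+10 = 27, so the finish is 27 minutes.
The longest chain containing J8 totals 9 minutes.
So J8 can slip 27 − 9 = 18 minutes.

18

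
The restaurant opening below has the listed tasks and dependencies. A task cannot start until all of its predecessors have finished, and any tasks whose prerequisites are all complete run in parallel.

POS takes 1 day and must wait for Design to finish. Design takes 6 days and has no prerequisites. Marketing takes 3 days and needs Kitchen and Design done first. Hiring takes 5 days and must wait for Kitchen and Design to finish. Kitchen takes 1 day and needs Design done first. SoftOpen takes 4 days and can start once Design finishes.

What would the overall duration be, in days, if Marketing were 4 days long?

12

Baseline: Design→Kitchen→Hiring = 6+1+5 = 12 → 12 days.
Marketing has 2 days of float (longest path through it is 10).
The critical path is still Design→Kitchen→Hiring; finish is now 12 days.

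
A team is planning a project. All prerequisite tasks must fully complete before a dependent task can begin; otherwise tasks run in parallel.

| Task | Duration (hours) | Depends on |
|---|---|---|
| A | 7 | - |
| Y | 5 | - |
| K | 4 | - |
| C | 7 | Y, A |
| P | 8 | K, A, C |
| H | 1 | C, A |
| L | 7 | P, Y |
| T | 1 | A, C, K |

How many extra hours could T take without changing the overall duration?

Critical path: A→C→P→L = 7+7+8+7 = 29, so the finish is 29 hours.
Longest path through T: 15 hours (earliest finish 15, latest finish 29).
Slack of T = 28 − 14 = 14 hours.

14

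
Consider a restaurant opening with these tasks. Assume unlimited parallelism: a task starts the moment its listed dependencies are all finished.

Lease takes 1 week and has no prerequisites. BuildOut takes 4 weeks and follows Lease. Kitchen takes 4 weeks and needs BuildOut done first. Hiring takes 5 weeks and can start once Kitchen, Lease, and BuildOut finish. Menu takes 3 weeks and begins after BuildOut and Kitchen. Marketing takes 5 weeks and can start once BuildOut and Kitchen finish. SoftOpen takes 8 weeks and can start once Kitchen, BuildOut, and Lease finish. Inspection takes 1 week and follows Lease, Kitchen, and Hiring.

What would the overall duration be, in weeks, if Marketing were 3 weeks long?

17

As given, the longest chain is Lease→BuildOut→Kitchen→SoftOpen = 1+4+4+8 = 17, so the finish is 17 weeks.
Marketing has 3 weeks of float (longest path through it is 14).
No other chain overtakes it, so the finish is 17 weeks.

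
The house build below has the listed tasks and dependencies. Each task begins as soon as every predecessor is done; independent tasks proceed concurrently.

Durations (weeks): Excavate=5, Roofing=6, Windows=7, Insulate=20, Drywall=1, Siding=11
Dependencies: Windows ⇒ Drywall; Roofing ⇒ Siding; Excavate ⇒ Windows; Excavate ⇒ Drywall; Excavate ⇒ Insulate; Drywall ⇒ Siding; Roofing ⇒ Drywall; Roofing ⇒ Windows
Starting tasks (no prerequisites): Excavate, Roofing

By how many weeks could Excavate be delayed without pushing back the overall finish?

0

Critical path: Excavate→Insulate = 5+20 = 25, so the finish is 25 weeks.
Excavate finishes as early as 5 and must finish by 5.
So Excavate can slip 5 − 5 = 0 weeks.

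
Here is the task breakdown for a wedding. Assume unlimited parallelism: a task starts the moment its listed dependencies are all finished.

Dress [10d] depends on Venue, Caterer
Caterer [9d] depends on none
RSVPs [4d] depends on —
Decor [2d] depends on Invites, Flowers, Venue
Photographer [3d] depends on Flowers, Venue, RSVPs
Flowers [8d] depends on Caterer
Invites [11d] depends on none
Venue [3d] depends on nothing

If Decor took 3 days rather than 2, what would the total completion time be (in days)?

20

Baseline: Caterer→Flowers→Photographer = 9+8+3 = 20 → 20 days.
The longest path through Decor is only 19 days, so Decor has float 1.
No other chain overtakes it, so the finish is 20 days.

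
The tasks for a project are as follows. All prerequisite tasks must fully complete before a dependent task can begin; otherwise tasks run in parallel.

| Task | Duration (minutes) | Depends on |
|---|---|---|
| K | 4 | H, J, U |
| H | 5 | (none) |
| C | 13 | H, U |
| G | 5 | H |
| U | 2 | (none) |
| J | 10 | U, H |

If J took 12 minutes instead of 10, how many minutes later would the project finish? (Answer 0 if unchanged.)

2

Actual critical path: H→J→K = 5+10+4 = 19 ⇒ 19 minutes.
Since J is critical, the +2 change carries straight to that chain (now 21 minutes).
That remains the longest chain; total 21 minutes.
Change in finish: 21 − 19 = +2 minutes.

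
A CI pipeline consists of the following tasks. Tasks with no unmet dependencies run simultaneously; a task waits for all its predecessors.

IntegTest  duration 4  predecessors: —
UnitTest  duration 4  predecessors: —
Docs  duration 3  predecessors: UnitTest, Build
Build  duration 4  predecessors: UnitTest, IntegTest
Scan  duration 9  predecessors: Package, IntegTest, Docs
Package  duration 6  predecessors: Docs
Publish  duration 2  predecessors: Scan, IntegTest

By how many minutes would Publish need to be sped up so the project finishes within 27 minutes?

Current finish: 28 minutes; target: 27.
Publish is on every critical path, so each minute cut from Publish cuts the finish by one (this holds down to a finish of 27).
Need 28 − 27 = 1 minute off Publish → Publish becomes 1 minute, finish becomes 27.

1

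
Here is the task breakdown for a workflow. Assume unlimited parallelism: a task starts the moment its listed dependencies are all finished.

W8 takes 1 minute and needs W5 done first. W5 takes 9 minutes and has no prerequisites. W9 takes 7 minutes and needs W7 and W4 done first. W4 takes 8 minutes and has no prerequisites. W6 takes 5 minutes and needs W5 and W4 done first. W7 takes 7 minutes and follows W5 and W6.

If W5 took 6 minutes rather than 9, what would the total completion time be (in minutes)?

27

Baseline: W5→W6→W7→W9 = 9+5+7+7 = 28 → 28 minutes.
W5 lies on that path, so at 6 minutes the path becomes 25 minutes.
New critical path: W4→W6→W7→W9 = 8+5+7+7 = 27 ⇒ 27 minutes.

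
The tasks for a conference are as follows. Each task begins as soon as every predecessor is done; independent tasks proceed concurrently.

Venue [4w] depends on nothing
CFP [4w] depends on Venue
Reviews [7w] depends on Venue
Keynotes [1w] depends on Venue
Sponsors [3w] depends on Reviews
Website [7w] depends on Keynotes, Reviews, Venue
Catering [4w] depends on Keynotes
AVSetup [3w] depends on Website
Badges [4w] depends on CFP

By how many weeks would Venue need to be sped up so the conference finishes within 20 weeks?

Current finish: 21 weeks; target: 20.
Venue is on every critical path, so each week cut from Venue cuts the finish by one (this holds down to a finish of 18).
Need 21 − 20 = 1 week off Venue → Venue becomes 3 weeks, finish becomes 20.

1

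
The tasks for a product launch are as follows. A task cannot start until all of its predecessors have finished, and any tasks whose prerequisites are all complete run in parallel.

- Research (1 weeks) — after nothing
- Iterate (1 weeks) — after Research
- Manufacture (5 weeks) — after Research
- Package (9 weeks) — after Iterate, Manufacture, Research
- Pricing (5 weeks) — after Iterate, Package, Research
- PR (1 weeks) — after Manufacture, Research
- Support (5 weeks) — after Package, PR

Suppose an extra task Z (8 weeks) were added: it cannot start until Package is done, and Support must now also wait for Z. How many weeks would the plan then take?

28

Originally the plan takes 20 weeks.
With Z inserted, Support now waits for max(Package, PR, Z).
New critical path: Research→Manufacture→Package→Z→Support = 1+5+9+8+5 = 28 ⇒ 28 weeks.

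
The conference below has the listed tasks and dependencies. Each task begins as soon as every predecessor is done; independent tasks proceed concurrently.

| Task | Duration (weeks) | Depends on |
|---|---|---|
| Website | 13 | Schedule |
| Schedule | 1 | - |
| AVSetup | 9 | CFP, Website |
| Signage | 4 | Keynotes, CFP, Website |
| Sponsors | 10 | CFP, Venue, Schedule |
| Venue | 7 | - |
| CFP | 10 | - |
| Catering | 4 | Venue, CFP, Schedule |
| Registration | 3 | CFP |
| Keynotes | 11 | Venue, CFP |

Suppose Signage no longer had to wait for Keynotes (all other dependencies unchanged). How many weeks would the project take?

Before: longest chain CFP→Keynotes→Signage = 10+11+4 = 25, finish 25.
Without Keynotes→Signage, Signage's earliest start moves from 21 to 14.
New critical path: Schedule→Website→AVSetup = 1+13+9 = 23 ⇒ 23 weeks.

23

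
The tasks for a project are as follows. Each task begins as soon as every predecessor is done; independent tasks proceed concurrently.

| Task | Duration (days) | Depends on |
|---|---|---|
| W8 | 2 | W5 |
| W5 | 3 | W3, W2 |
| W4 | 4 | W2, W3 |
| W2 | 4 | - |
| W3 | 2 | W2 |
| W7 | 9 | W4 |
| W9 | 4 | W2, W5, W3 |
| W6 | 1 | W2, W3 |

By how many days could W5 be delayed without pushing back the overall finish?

Critical path: W2→W3→W4→W7 = 4+2+4+9 = 19, so the finish is 19 days.
W5 finishes as early as 9 and must finish by 15.
Slack of W5 = 12 − 6 = 6 days.

6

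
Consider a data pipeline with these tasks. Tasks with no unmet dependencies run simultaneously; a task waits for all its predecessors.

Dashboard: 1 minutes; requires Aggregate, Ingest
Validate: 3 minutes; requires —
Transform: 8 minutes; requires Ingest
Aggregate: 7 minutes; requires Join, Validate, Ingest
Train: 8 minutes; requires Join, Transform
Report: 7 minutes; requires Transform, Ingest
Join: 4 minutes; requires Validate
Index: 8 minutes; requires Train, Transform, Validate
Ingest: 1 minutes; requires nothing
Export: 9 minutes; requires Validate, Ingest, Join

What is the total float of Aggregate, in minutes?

The longest chain is Ingest→Transform→Train→Index = 1+8+8+8 = 25; overall finish 25 minutes.
Aggregate finishes as early as 14 and must finish by 24.
So Aggregate can slip 24 − 14 = 10 minutes.

10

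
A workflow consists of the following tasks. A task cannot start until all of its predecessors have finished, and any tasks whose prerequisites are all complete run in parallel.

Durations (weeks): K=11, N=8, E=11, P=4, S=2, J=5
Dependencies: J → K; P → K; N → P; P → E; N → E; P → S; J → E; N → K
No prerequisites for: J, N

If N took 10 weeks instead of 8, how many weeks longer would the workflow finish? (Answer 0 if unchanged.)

2

The binding path is N→P→K = 8+4+11 = 23; finish at 23 weeks.
N is on the critical path; changing it to 10 makes that path 25 weeks.
The critical path is still N→P→K; finish is now 25 weeks.
Change in finish: 25 − 23 = +2 weeks.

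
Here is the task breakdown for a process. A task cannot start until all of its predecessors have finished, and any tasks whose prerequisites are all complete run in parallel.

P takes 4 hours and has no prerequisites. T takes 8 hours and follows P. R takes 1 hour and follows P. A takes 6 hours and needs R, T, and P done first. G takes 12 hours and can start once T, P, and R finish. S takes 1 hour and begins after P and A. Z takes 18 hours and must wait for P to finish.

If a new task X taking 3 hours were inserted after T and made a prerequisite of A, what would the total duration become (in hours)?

24

Originally the process takes 24 hours.
With X inserted, A now waits for max(R, T, P, X).
New critical path: P→T→G = 4+8+12 = 24 ⇒ 24 hours.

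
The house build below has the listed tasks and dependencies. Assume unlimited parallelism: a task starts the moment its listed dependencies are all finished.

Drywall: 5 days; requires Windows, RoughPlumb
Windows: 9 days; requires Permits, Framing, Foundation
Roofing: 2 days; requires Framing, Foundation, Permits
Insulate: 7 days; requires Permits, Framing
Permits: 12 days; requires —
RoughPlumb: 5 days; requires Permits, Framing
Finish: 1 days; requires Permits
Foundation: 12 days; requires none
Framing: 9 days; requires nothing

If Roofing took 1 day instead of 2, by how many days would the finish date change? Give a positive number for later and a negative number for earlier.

Baseline: Permits→Windows→Drywall = 12+9+5 = 26 → 26 days.
Roofing has 12 days of float (longest path through it is 14).
The critical path is still Permits→Windows→Drywall; finish is now 26 days.
Change in finish: 26 − 26 = +0 days.

0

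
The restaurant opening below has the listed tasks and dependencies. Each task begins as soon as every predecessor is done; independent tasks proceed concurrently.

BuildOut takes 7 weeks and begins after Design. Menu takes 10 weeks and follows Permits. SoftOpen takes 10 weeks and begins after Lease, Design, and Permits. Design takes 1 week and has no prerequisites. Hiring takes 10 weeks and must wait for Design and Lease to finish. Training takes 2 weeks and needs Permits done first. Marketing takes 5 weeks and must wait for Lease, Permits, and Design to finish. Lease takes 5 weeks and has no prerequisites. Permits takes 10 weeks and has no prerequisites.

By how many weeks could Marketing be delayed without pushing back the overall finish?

5

Critical path: Permits→Menu = 10+10 = 20, so the finish is 20 weeks.
Marketing finishes as early as 15 and must finish by 20.
So Marketing can slip 20 − 15 = 5 weeks.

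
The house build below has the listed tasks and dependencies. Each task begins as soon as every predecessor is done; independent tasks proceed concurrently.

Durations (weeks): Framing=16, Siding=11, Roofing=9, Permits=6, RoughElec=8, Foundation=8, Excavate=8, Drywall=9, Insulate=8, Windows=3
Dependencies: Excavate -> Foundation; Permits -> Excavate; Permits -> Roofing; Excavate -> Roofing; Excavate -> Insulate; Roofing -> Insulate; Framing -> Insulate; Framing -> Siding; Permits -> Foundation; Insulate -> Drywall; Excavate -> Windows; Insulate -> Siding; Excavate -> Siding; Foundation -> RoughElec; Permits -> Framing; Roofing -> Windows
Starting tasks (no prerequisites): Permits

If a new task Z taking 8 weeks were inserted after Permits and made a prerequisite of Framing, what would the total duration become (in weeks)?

49

Originally the house build takes 42 weeks.
With Z inserted, Framing now waits for max(Permits, Z).
New critical path: Permits→Z→Framing→Insulate→Siding = 6+8+16+8+11 = 49 ⇒ 49 weeks.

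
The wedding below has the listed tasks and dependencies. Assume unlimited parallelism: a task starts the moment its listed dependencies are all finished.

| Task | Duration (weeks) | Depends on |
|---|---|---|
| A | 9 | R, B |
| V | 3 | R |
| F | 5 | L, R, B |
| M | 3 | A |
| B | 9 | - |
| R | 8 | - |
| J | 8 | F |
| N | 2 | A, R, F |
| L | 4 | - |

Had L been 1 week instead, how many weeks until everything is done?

Baseline: B→F→J = 9+5+8 = 22 → 22 weeks.
L has 5 weeks of float (longest path through it is 17).
That remains the longest chain; total 22 weeks.

22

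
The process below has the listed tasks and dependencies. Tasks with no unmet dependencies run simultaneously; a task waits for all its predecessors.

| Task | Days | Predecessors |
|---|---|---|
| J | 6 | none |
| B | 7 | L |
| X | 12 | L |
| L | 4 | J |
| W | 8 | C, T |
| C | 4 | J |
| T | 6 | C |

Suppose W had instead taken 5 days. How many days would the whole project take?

As given, the longest chain is J→C→T→W = 6+4+6+8 = 24, so the finish is 24 days.
W lies on that path, so at 5 days the path becomes 21 days.
New critical path: J→L→X = 6+4+12 = 22 ⇒ 22 days.

22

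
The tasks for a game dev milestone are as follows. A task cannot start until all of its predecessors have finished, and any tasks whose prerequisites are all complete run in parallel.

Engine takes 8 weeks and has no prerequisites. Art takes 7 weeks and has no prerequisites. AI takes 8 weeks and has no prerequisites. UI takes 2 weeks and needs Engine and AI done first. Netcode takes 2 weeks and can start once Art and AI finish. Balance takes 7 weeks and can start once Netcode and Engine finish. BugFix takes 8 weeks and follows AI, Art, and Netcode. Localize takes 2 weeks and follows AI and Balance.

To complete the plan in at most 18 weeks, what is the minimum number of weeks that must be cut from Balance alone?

Current finish: 19 weeks; target: 18.
Balance is on every critical path, so each week cut from Balance cuts the finish by one (this holds down to a finish of 18).
Need 19 − 18 = 1 week off Balance → Balance becomes 6 weeks, finish becomes 18.

1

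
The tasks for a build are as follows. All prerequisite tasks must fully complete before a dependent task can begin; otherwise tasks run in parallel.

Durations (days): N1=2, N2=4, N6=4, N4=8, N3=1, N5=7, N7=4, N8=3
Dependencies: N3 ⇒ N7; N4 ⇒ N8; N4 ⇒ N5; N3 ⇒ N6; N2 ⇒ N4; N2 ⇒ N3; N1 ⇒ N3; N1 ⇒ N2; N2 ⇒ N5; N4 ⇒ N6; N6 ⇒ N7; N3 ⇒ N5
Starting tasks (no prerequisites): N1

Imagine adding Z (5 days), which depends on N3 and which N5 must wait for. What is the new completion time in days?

22

Originally the project takes 22 days.
With Z inserted, N5 now waits for max(N3, N2, N4, Z).
New critical path: N1→N2→N4→N6→N7 = 2+4+8+4+4 = 22 ⇒ 22 days.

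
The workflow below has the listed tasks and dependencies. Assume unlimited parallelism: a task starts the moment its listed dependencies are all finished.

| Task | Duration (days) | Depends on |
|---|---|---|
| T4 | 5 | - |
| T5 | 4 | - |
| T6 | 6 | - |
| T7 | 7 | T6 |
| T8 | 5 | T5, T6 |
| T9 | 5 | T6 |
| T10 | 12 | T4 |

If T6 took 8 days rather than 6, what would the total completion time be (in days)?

The binding path is T4→T10 = 5+12 = 17; finish at 17 days.
T6 has 4 days of float (longest path through it is 13).
The critical path is still T4→T10; finish is now 17 days.

17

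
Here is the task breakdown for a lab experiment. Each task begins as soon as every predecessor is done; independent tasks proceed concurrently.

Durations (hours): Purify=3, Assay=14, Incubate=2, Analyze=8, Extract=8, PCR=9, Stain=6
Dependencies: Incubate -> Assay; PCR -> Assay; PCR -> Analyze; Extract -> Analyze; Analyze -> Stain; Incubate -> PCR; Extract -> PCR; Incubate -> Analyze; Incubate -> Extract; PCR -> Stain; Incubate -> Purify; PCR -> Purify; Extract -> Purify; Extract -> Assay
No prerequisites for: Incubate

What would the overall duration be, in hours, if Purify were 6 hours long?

33

The binding path is Incubate→Extract→PCR→Assay = 2+8+9+14 = 33; finish at 33 hours.
Purify has 11 hours of float (longest path through it is 22).
The critical path is still Incubate→Extract→PCR→Assay; finish is now 33 hours.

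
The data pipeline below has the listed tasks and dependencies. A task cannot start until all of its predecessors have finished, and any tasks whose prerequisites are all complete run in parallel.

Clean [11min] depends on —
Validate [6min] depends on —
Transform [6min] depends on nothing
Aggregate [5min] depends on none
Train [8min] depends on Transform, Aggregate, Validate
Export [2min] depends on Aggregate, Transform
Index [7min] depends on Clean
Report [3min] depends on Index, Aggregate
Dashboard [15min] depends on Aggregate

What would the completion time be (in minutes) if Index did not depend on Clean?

With the dependency in place, Clean→Index→Report = 11+7+3 = 21 sets the finish at 21 minutes.
Without Clean→Index, Index's earliest start moves from 11 to 0.
After: Aggregate→Dashboard = 5+15 = 20 → 20 minutes.

20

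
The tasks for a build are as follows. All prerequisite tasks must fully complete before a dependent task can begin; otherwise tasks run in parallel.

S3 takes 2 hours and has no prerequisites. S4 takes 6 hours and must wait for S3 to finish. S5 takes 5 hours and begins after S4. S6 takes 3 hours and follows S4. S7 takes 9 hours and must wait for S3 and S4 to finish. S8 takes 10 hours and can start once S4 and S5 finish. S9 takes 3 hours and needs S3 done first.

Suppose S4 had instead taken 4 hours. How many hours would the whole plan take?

Baseline: S3→S4→S5→S8 = 2+6+5+10 = 23 → 23 hours.
Since S4 is critical, the -2 change carries straight to that chain (now 21 hours).
No other chain overtakes it, so the finish is 21 hours.

21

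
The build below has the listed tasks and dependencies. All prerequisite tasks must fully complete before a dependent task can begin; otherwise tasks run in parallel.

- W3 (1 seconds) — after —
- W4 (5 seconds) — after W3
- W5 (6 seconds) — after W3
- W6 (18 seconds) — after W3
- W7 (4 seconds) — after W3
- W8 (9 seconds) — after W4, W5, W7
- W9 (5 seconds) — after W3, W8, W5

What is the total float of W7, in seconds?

2

W3→W5→W8→W9 = 1+6+9+5 = 21 sets the makespan at 21 seconds.
W7 finishes as early as 5 and must finish by 7.
Slack of W7 = 3 − 1 = 2 seconds.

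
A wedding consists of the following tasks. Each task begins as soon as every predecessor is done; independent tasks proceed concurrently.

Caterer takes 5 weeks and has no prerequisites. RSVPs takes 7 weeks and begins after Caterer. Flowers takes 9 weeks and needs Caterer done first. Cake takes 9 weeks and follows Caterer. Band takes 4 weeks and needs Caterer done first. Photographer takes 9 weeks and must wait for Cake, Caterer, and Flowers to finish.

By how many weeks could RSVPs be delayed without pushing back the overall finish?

11

Caterer→Flowers→Photographer = 5+9+9 = 23 sets the makespan at 23 weeks.
RSVPs finishes as early as 12 and must finish by 23.
So RSVPs can slip 23 − 12 = 11 weeks.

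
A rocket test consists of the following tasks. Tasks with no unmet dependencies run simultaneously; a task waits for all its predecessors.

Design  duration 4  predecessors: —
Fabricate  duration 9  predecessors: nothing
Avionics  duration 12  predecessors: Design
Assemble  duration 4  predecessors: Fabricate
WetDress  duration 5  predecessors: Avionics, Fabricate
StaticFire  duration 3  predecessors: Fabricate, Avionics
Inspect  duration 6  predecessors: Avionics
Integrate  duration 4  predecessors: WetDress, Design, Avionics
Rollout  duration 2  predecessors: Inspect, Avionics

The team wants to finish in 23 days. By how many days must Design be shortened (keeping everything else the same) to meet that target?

Current finish: 25 days; target: 23.
Design is on every critical path, so each day cut from Design cuts the finish by one (this holds down to a finish of 22).
Need 25 − 23 = 2 days off Design → Design becomes 2 days, finish becomes 23.

2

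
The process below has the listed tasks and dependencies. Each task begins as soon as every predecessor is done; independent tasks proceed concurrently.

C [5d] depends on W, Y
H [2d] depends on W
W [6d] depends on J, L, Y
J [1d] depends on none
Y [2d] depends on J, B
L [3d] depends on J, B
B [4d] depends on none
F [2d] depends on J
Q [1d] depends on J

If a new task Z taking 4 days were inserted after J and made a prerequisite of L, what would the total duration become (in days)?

Originally the plan takes 18 days.
With Z inserted, L now waits for max(J, B, Z).
New critical path: J→Z→L→W→C = 1+4+3+6+5 = 19 ⇒ 19 days.

19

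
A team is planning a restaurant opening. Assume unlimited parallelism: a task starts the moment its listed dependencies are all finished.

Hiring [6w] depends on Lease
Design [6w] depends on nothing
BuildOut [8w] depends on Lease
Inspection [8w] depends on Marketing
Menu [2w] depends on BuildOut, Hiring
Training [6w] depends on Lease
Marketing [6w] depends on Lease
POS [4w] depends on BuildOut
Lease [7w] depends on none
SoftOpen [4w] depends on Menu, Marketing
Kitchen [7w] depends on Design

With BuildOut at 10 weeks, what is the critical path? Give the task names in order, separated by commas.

Lease, BuildOut, Menu, SoftOpen

As given, the longest chain is Lease→BuildOut→Menu→SoftOpen = 7+8+2+4 = 21, so the finish is 21 weeks.
BuildOut is on the critical path; changing it to 10 makes that path 23 weeks.
That remains the longest chain; total 23 weeks.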